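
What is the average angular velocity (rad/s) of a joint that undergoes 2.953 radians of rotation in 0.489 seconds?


omega = delta_theta / delta_t
omega = 2.953 / 0.489
omega = 6.0389


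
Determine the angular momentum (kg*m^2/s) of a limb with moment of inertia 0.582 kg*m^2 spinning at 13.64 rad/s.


L = I * omega
L = 0.582 * 13.64
L = 7.9385


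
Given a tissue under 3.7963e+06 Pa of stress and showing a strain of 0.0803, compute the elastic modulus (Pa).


E = stress / strain
E = 3.7963e+06 / 0.0803
E = 4.7276e+07


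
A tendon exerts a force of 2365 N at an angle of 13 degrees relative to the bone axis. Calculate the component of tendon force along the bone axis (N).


F_eff = F_tendon * cos(theta)
theta = 13 deg = 0.2269 rad
cos(theta) = 0.9744
F_eff = 2365 * 0.9744
F_eff = 2304.3852


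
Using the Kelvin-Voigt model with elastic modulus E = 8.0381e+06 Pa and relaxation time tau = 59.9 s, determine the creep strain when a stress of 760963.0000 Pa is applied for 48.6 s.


epsilon(t) = (sigma/E) * (1 - exp(-t/tau))
sigma/E = 760963.0000 / 8.0381e+06 = 0.0947
exp(-t/tau) = exp(-48.6 / 59.9) = 0.4443
epsilon = 0.0947 * (1 - 0.4443)
epsilon = 0.0526


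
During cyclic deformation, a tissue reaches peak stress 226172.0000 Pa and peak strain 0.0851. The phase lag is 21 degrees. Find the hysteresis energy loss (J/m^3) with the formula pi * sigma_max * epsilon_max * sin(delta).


E_loss = pi * sigma_max * epsilon_max * sin(delta)
delta = 21 deg = 0.3665 rad
sin(delta) = 0.3584
E_loss = pi * 226172.0000 * 0.0851 * 0.3584
E_loss = 21669.4273


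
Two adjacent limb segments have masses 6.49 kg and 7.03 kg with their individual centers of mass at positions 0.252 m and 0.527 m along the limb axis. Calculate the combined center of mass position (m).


COM = (m1*x1 + m2*x2) / (m1 + m2)
COM = (6.49*0.252 + 7.03*0.527) / (6.49 + 7.03)
Numerator = 5.3403
Denominator = 13.5200
COM = 0.3950


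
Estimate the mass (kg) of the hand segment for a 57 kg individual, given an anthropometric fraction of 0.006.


m_segment = body_mass * fraction
m_segment = 57 * 0.006
m_segment = 0.3420


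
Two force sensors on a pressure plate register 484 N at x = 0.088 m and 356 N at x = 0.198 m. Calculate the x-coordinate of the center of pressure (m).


COP_x = (F1*x1 + F2*x2) / (F1 + F2)
COP_x = (484*0.088 + 356*0.198) / (484 + 356)
Numerator = 113.0800
Denominator = 840
COP_x = 0.1346


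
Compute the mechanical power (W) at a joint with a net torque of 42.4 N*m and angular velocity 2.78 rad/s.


P = M * omega
P = 42.4 * 2.78
P = 117.8720


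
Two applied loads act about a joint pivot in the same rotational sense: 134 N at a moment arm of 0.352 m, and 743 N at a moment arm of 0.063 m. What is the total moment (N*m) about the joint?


M = F1 * d1 + F2 * d2
M = 134 * 0.352 + 743 * 0.063
M = 47.1680 + 46.8090
M = 93.9770


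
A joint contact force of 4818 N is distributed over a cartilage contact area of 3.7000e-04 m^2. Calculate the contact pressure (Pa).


P = F / A
P = 4818 / 3.7000e-04
P = 1.3022e+07


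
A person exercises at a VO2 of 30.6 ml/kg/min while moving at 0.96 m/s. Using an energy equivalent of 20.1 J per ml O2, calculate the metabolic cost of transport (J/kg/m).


Power per kg = VO2 * 20.1 / 60
Power per kg = 30.6 * 20.1 / 60 = 10.2510 W/kg
Cost = power_per_kg / speed
Cost = 10.2510 / 0.96
Cost = 10.6781


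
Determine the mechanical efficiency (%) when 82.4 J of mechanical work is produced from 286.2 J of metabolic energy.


eta = (W_mech / E_meta) * 100
eta = (82.4 / 286.2) * 100
ratio = 0.2879
eta = 28.7911


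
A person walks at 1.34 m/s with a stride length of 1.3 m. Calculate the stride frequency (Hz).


f = v / stride_length
f = 1.34 / 1.3
f = 1.0308


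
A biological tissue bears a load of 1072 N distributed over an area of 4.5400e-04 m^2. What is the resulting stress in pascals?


stress = F / A
stress = 1072 / 4.5400e-04
stress = 2.3612e+06


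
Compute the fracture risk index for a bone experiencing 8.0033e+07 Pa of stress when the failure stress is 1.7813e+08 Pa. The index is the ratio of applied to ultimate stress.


FRI = applied / ultimate
FRI = 8.0033e+07 / 1.7813e+08
FRI = 0.4493


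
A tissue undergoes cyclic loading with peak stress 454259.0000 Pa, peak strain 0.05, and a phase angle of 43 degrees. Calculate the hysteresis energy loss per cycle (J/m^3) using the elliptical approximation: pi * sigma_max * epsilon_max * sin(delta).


E_loss = pi * sigma_max * epsilon_max * sin(delta)
delta = 43 deg = 0.7505 rad
sin(delta) = 0.6820
E_loss = pi * 454259.0000 * 0.05 * 0.6820
E_loss = 48663.8817


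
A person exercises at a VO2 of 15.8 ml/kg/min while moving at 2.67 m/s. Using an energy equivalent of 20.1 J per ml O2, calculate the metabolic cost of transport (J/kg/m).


Power per kg = VO2 * 20.1 / 60
Power per kg = 15.8 * 20.1 / 60 = 5.2930 W/kg
Cost = power_per_kg / speed
Cost = 5.2930 / 2.67
Cost = 1.9824


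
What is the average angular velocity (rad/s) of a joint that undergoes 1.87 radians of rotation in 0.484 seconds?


omega = delta_theta / delta_t
omega = 1.87 / 0.484
omega = 3.8636


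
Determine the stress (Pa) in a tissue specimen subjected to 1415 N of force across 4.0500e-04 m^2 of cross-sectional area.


stress = F / A
stress = 1415 / 4.0500e-04
stress = 3.4938e+06


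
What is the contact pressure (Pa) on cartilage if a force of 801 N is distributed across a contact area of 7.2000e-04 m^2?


P = F / A
P = 801 / 7.2000e-04
P = 1.1125e+06


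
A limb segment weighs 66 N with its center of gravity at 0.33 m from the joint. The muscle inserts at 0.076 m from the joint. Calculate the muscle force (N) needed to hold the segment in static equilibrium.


F_muscle = W * d_load / d_muscle
F_muscle = 66 * 0.33 / 0.076
Numerator = 21.7800
F_muscle = 286.5789


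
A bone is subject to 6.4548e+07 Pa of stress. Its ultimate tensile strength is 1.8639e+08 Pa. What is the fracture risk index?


FRI = applied / ultimate
FRI = 6.4548e+07 / 1.8639e+08
FRI = 0.3463


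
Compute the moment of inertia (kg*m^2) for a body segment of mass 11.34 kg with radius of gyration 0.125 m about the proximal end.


I = m * k^2
I = 11.34 * 0.125^2
k^2 = 0.0156
I = 0.1772


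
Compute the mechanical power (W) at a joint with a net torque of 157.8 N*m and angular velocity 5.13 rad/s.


P = M * omega
P = 157.8 * 5.13
P = 809.5140


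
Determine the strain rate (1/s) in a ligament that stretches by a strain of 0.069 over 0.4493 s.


strain_rate = delta_strain / delta_t
strain_rate = 0.069 / 0.4493
strain_rate = 0.1536


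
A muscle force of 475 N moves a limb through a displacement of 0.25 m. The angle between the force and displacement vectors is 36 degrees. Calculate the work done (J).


W = F * d * cos(theta)
theta = 36 deg = 0.6283 rad
cos(theta) = 0.8090
W = 475 * 0.25 * 0.8090
W = 96.0708


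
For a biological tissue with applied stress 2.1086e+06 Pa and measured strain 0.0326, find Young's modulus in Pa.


E = stress / strain
E = 2.1086e+06 / 0.0326
E = 6.4681e+07


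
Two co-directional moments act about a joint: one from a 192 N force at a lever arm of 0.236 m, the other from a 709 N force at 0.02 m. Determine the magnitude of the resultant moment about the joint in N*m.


M = F1 * d1 + F2 * d2
M = 192 * 0.236 + 709 * 0.02
M = 45.3120 + 14.1800
M = 59.4920


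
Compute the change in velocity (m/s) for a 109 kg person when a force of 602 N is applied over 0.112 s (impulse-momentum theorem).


J = F * dt = 602 * 0.112 = 67.4240 N*s
delta_v = J / m
delta_v = 67.4240 / 109
delta_v = 0.6186


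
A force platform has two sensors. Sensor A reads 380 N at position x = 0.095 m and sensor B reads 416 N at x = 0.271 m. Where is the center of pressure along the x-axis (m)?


COP_x = (F1*x1 + F2*x2) / (F1 + F2)
COP_x = (380*0.095 + 416*0.271) / (380 + 416)
Numerator = 148.8360
Denominator = 796
COP_x = 0.1870


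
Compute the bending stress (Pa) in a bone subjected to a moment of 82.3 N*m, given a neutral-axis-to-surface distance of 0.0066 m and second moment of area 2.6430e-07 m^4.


sigma = M * c / I
sigma = 82.3 * 0.0066 / 2.6430e-07
M * c = 0.5432
sigma = 2.0552e+06


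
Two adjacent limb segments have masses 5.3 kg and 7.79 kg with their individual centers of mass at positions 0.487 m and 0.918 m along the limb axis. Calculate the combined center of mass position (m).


COM = (m1*x1 + m2*x2) / (m1 + m2)
COM = (5.3*0.487 + 7.79*0.918) / (5.3 + 7.79)
Numerator = 9.7323
Denominator = 13.0900
COM = 0.7435


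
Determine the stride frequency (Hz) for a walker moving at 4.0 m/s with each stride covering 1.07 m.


f = v / stride_length
f = 4.0 / 1.07
f = 3.7383


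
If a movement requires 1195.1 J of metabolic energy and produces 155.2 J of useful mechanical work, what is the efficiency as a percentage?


eta = (W_mech / E_meta) * 100
eta = (155.2 / 1195.1) * 100
ratio = 0.1299
eta = 12.9864


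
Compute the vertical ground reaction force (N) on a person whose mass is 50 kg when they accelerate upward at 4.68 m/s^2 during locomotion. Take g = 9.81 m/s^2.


GRF = m * (g + a)
GRF = 50 * (9.81 + 4.68)
GRF = 50 * 14.4900
GRF = 724.5000


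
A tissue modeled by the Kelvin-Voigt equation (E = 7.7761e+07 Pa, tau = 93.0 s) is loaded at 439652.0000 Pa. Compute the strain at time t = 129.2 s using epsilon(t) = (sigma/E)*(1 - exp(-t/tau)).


epsilon(t) = (sigma/E) * (1 - exp(-t/tau))
sigma/E = 439652.0000 / 7.7761e+07 = 0.0057
exp(-t/tau) = exp(-129.2 / 93.0) = 0.2493
epsilon = 0.0057 * (1 - 0.2493)
epsilon = 0.0042


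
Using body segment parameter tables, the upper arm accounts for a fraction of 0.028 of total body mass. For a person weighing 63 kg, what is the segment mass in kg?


m_segment = body_mass * fraction
m_segment = 63 * 0.028
m_segment = 1.7640


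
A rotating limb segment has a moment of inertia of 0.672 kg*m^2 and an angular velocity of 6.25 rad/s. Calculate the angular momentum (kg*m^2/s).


L = I * omega
L = 0.672 * 6.25
L = 4.2000


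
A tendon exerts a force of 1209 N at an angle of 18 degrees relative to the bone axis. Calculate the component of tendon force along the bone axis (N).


F_eff = F_tendon * cos(theta)
theta = 18 deg = 0.3142 rad
cos(theta) = 0.9511
F_eff = 1209 * 0.9511
F_eff = 1149.8273


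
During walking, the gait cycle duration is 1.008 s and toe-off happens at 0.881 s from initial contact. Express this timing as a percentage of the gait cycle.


pct = (event_time / cycle_time) * 100
pct = (0.881 / 1.008) * 100
ratio = 0.8740
pct = 87.4008


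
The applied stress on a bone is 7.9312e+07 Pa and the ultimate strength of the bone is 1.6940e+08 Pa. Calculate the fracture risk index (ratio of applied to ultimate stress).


FRI = applied / ultimate
FRI = 7.9312e+07 / 1.6940e+08
FRI = 0.4682


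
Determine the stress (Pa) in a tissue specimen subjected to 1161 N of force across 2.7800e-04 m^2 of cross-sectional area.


stress = F / A
stress = 1161 / 2.7800e-04
stress = 4.1763e+06


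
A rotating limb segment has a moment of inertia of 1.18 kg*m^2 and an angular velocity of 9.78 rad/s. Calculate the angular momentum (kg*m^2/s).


L = I * omega
L = 1.18 * 9.78
L = 11.5404


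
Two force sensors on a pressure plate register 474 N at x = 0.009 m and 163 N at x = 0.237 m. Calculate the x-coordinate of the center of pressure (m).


COP_x = (F1*x1 + F2*x2) / (F1 + F2)
COP_x = (474*0.009 + 163*0.237) / (474 + 163)
Numerator = 42.8970
Denominator = 637
COP_x = 0.0673


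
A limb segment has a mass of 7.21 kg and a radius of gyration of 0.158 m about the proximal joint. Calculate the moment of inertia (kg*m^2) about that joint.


I = m * k^2
I = 7.21 * 0.158^2
k^2 = 0.0250
I = 0.1800


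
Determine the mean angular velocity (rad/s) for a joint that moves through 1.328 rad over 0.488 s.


omega = delta_theta / delta_t
omega = 1.328 / 0.488
omega = 2.7213


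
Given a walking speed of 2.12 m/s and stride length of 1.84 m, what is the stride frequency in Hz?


f = v / stride_length
f = 2.12 / 1.84
f = 1.1522


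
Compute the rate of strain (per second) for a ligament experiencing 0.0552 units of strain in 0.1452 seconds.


strain_rate = delta_strain / delta_t
strain_rate = 0.0552 / 0.1452
strain_rate = 0.3802


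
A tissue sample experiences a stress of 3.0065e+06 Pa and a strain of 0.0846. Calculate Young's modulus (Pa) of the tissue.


E = stress / strain
E = 3.0065e+06 / 0.0846
E = 3.5538e+07


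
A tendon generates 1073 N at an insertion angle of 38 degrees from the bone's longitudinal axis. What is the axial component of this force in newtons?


F_eff = F_tendon * cos(theta)
theta = 38 deg = 0.6632 rad
cos(theta) = 0.7880
F_eff = 1073 * 0.7880
F_eff = 845.5355


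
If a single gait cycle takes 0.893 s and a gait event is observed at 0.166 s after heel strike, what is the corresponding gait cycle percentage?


pct = (event_time / cycle_time) * 100
pct = (0.166 / 0.893) * 100
ratio = 0.1859
pct = 18.5890


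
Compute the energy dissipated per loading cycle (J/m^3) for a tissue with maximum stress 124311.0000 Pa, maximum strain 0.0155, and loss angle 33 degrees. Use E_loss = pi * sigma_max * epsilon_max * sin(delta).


E_loss = pi * sigma_max * epsilon_max * sin(delta)
delta = 33 deg = 0.5760 rad
sin(delta) = 0.5446
E_loss = pi * 124311.0000 * 0.0155 * 0.5446
E_loss = 3296.8554


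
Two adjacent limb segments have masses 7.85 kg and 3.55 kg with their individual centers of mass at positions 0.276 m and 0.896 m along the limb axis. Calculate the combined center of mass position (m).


COM = (m1*x1 + m2*x2) / (m1 + m2)
COM = (7.85*0.276 + 3.55*0.896) / (7.85 + 3.55)
Numerator = 5.3474
Denominator = 11.4000
COM = 0.4691


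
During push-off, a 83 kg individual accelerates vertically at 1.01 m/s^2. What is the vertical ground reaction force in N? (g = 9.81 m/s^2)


GRF = m * (g + a)
GRF = 83 * (9.81 + 1.01)
GRF = 83 * 10.8200
GRF = 898.0600


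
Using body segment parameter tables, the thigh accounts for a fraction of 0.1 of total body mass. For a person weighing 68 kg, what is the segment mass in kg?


m_segment = body_mass * fraction
m_segment = 68 * 0.1
m_segment = 6.8000


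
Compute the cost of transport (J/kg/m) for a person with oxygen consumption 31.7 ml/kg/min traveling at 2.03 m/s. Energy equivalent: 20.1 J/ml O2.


Power per kg = VO2 * 20.1 / 60
Power per kg = 31.7 * 20.1 / 60 = 10.6195 W/kg
Cost = power_per_kg / speed
Cost = 10.6195 / 2.03
Cost = 5.2313


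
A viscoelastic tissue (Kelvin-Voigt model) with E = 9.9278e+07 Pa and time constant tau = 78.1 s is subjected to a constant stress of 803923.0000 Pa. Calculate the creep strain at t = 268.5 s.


epsilon(t) = (sigma/E) * (1 - exp(-t/tau))
sigma/E = 803923.0000 / 9.9278e+07 = 0.0081
exp(-t/tau) = exp(-268.5 / 78.1) = 0.0321
epsilon = 0.0081 * (1 - 0.0321)
epsilon = 0.0078


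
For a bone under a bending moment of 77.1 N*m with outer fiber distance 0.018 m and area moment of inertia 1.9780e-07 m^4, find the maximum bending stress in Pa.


sigma = M * c / I
sigma = 77.1 * 0.018 / 1.9780e-07
M * c = 1.3878
sigma = 7.0162e+06


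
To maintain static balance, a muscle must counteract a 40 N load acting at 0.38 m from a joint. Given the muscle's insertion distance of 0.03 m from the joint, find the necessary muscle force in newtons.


F_muscle = W * d_load / d_muscle
F_muscle = 40 * 0.38 / 0.03
Numerator = 15.2000
F_muscle = 506.6667


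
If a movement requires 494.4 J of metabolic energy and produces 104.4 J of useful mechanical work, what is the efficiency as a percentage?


eta = (W_mech / E_meta) * 100
eta = (104.4 / 494.4) * 100
ratio = 0.2112
eta = 21.1165


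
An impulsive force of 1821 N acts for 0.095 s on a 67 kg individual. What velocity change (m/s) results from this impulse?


J = F * dt = 1821 * 0.095 = 172.9950 N*s
delta_v = J / m
delta_v = 172.9950 / 67
delta_v = 2.5820


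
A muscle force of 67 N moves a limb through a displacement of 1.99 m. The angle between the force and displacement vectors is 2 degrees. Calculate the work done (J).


W = F * d * cos(theta)
theta = 2 deg = 0.0349 rad
cos(theta) = 0.9994
W = 67 * 1.99 * 0.9994
W = 133.2488


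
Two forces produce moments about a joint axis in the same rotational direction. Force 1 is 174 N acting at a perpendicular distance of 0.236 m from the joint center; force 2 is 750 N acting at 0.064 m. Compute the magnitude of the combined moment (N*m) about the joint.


M = F1 * d1 + F2 * d2
M = 174 * 0.236 + 750 * 0.064
M = 41.0640 + 48.0000
M = 89.0640


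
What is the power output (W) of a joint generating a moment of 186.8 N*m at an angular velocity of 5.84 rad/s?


P = M * omega
P = 186.8 * 5.84
P = 1090.9120


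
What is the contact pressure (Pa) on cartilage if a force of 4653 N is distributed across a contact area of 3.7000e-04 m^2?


P = F / A
P = 4653 / 3.7000e-04
P = 1.2576e+07


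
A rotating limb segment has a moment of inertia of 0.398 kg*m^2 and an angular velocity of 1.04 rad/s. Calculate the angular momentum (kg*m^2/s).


L = I * omega
L = 0.398 * 1.04
L = 0.4139


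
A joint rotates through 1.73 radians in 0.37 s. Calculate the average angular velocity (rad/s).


omega = delta_theta / delta_t
omega = 1.73 / 0.37
omega = 4.6757


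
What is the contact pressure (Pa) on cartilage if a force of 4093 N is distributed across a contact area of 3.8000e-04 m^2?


P = F / A
P = 4093 / 3.8000e-04
P = 1.0771e+07


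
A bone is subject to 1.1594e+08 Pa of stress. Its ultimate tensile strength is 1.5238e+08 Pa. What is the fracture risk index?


FRI = applied / ultimate
FRI = 1.1594e+08 / 1.5238e+08
FRI = 0.7609


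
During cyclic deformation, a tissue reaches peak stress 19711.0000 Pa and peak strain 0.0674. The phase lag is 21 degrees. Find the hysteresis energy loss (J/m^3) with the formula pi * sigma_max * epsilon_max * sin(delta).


E_loss = pi * sigma_max * epsilon_max * sin(delta)
delta = 21 deg = 0.3665 rad
sin(delta) = 0.3584
E_loss = pi * 19711.0000 * 0.0674 * 0.3584
E_loss = 1495.7107


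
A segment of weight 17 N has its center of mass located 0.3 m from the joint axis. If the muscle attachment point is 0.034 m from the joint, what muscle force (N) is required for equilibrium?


F_muscle = W * d_load / d_muscle
F_muscle = 17 * 0.3 / 0.034
Numerator = 5.1000
F_muscle = 150.0000


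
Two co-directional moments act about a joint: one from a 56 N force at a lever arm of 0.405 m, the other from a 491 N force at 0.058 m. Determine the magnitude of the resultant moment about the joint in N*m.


M = F1 * d1 + F2 * d2
M = 56 * 0.405 + 491 * 0.058
M = 22.6800 + 28.4780
M = 51.1580


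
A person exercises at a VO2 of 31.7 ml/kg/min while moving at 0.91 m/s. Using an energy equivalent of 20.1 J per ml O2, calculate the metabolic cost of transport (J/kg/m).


Power per kg = VO2 * 20.1 / 60
Power per kg = 31.7 * 20.1 / 60 = 10.6195 W/kg
Cost = power_per_kg / speed
Cost = 10.6195 / 0.91
Cost = 11.6698


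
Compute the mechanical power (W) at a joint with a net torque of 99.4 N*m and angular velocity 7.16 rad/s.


P = M * omega
P = 99.4 * 7.16
P = 711.7040


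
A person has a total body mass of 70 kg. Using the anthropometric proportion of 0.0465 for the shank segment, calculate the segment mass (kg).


m_segment = body_mass * fraction
m_segment = 70 * 0.0465
m_segment = 3.2550


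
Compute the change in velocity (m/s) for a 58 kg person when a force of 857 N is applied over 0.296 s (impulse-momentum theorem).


J = F * dt = 857 * 0.296 = 253.6720 N*s
delta_v = J / m
delta_v = 253.6720 / 58
delta_v = 4.3737


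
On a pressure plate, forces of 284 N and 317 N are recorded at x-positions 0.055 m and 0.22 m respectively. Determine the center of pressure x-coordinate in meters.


COP_x = (F1*x1 + F2*x2) / (F1 + F2)
COP_x = (284*0.055 + 317*0.22) / (284 + 317)
Numerator = 85.3600
Denominator = 601
COP_x = 0.1420


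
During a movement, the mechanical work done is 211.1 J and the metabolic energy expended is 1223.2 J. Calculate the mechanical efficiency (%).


eta = (W_mech / E_meta) * 100
eta = (211.1 / 1223.2) * 100
ratio = 0.1726
eta = 17.2580


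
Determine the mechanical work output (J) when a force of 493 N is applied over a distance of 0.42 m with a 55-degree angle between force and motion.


W = F * d * cos(theta)
theta = 55 deg = 0.9599 rad
cos(theta) = 0.5736
W = 493 * 0.42 * 0.5736
W = 118.7647


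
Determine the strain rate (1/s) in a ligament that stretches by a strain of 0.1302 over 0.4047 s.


strain_rate = delta_strain / delta_t
strain_rate = 0.1302 / 0.4047
strain_rate = 0.3217


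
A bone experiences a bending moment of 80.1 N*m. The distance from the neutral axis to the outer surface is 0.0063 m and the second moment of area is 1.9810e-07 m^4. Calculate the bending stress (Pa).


sigma = M * c / I
sigma = 80.1 * 0.0063 / 1.9810e-07
M * c = 0.5046
sigma = 2.5473e+06


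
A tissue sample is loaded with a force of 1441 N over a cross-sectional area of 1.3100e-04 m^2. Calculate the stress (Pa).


stress = F / A
stress = 1441 / 1.3100e-04
stress = 1.1000e+07


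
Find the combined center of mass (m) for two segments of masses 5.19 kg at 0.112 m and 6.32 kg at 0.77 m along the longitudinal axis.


COM = (m1*x1 + m2*x2) / (m1 + m2)
COM = (5.19*0.112 + 6.32*0.77) / (5.19 + 6.32)
Numerator = 5.4477
Denominator = 11.5100
COM = 0.4733


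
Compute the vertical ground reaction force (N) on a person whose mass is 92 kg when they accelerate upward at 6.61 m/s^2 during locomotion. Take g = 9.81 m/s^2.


GRF = m * (g + a)
GRF = 92 * (9.81 + 6.61)
GRF = 92 * 16.4200
GRF = 1510.6400


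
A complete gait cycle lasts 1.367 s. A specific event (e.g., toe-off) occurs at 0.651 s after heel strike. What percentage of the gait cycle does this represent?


pct = (event_time / cycle_time) * 100
pct = (0.651 / 1.367) * 100
ratio = 0.4762
pct = 47.6225


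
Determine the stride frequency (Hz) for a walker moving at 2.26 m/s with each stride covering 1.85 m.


f = v / stride_length
f = 2.26 / 1.85
f = 1.2216


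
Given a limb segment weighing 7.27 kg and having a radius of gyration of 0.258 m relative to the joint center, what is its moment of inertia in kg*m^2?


I = m * k^2
I = 7.27 * 0.258^2
k^2 = 0.0666
I = 0.4839


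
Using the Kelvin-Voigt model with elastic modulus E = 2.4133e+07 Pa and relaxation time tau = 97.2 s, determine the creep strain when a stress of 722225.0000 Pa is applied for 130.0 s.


epsilon(t) = (sigma/E) * (1 - exp(-t/tau))
sigma/E = 722225.0000 / 2.4133e+07 = 0.0299
exp(-t/tau) = exp(-130.0 / 97.2) = 0.2625
epsilon = 0.0299 * (1 - 0.2625)
epsilon = 0.0221


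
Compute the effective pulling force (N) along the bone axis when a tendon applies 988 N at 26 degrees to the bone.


F_eff = F_tendon * cos(theta)
theta = 26 deg = 0.4538 rad
cos(theta) = 0.8988
F_eff = 988 * 0.8988
F_eff = 888.0085


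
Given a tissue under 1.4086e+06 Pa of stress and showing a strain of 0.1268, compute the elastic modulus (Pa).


E = stress / strain
E = 1.4086e+06 / 0.1268
E = 1.1109e+07


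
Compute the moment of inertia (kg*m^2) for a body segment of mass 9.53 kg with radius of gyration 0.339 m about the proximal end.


I = m * k^2
I = 9.53 * 0.339^2
k^2 = 0.1149
I = 1.0952


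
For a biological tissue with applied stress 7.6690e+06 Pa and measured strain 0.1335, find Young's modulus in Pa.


E = stress / strain
E = 7.6690e+06 / 0.1335
E = 5.7446e+07


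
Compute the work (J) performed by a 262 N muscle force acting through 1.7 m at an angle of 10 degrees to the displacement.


W = F * d * cos(theta)
theta = 10 deg = 0.1745 rad
cos(theta) = 0.9848
W = 262 * 1.7 * 0.9848
W = 438.6334


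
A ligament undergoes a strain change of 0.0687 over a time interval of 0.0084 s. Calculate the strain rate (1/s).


strain_rate = delta_strain / delta_t
strain_rate = 0.0687 / 0.0084
strain_rate = 8.1786


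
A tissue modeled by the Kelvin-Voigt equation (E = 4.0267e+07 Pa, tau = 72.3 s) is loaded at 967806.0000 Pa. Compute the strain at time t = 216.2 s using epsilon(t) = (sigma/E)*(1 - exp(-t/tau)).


epsilon(t) = (sigma/E) * (1 - exp(-t/tau))
sigma/E = 967806.0000 / 4.0267e+07 = 0.0240
exp(-t/tau) = exp(-216.2 / 72.3) = 0.0503
epsilon = 0.0240 * (1 - 0.0503)
epsilon = 0.0228


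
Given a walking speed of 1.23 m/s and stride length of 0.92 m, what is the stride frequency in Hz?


f = v / stride_length
f = 1.23 / 0.92
f = 1.3370


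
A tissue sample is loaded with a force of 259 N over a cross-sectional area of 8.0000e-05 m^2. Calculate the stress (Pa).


stress = F / A
stress = 259 / 8.0000e-05
stress = 3.2375e+06


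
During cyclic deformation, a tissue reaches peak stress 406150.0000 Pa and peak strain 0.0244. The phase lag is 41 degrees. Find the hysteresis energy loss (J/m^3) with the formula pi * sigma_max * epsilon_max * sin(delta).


E_loss = pi * sigma_max * epsilon_max * sin(delta)
delta = 41 deg = 0.7156 rad
sin(delta) = 0.6561
E_loss = pi * 406150.0000 * 0.0244 * 0.6561
E_loss = 20425.3296


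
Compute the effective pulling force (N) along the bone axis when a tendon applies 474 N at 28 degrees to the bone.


F_eff = F_tendon * cos(theta)
theta = 28 deg = 0.4887 rad
cos(theta) = 0.8829
F_eff = 474 * 0.8829
F_eff = 418.5172


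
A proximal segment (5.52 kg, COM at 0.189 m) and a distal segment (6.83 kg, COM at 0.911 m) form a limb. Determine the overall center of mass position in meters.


COM = (m1*x1 + m2*x2) / (m1 + m2)
COM = (5.52*0.189 + 6.83*0.911) / (5.52 + 6.83)
Numerator = 7.2654
Denominator = 12.3500
COM = 0.5883


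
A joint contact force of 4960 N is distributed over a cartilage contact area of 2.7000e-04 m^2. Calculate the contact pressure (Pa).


P = F / A
P = 4960 / 2.7000e-04
P = 1.8370e+07


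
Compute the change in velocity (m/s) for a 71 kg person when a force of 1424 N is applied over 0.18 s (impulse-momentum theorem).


J = F * dt = 1424 * 0.18 = 256.3200 N*s
delta_v = J / m
delta_v = 256.3200 / 71
delta_v = 3.6101


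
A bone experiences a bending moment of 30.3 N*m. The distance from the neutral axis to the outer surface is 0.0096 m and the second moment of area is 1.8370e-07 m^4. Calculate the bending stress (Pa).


sigma = M * c / I
sigma = 30.3 * 0.0096 / 1.8370e-07
M * c = 0.2909
sigma = 1.5835e+06


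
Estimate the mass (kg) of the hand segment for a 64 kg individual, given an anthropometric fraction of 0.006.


m_segment = body_mass * fraction
m_segment = 64 * 0.006
m_segment = 0.3840


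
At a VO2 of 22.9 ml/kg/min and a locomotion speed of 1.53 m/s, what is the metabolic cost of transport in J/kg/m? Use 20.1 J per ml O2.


Power per kg = VO2 * 20.1 / 60
Power per kg = 22.9 * 20.1 / 60 = 7.6715 W/kg
Cost = power_per_kg / speed
Cost = 7.6715 / 1.53
Cost = 5.0141


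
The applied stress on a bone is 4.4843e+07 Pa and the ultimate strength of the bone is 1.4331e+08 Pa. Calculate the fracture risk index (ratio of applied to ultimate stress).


FRI = applied / ultimate
FRI = 4.4843e+07 / 1.4331e+08
FRI = 0.3129


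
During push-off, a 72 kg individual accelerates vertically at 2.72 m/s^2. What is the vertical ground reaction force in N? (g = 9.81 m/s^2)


GRF = m * (g + a)
GRF = 72 * (9.81 + 2.72)
GRF = 72 * 12.5300
GRF = 902.1600


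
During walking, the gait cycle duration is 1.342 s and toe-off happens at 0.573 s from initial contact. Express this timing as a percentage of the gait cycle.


pct = (event_time / cycle_time) * 100
pct = (0.573 / 1.342) * 100
ratio = 0.4270
pct = 42.6975


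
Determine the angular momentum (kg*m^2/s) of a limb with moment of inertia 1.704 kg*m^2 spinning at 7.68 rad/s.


L = I * omega
L = 1.704 * 7.68
L = 13.0867


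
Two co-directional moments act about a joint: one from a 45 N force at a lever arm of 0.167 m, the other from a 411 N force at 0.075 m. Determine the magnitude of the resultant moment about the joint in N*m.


M = F1 * d1 + F2 * d2
M = 45 * 0.167 + 411 * 0.075
M = 7.5150 + 30.8250
M = 38.3400


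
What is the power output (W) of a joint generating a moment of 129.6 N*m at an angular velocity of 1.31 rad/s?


P = M * omega
P = 129.6 * 1.31
P = 169.7760


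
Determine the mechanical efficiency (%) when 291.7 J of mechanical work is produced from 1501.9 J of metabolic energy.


eta = (W_mech / E_meta) * 100
eta = (291.7 / 1501.9) * 100
ratio = 0.1942
eta = 19.4221


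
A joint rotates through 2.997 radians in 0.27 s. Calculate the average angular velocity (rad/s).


omega = delta_theta / delta_t
omega = 2.997 / 0.27
omega = 11.1000


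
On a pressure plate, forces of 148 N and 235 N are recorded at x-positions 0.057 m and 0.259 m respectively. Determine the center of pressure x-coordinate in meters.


COP_x = (F1*x1 + F2*x2) / (F1 + F2)
COP_x = (148*0.057 + 235*0.259) / (148 + 235)
Numerator = 69.3010
Denominator = 383
COP_x = 0.1809


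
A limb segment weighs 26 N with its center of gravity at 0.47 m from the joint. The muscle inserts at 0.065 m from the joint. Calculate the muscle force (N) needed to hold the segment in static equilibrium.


F_muscle = W * d_load / d_muscle
F_muscle = 26 * 0.47 / 0.065
Numerator = 12.2200
F_muscle = 188.0000


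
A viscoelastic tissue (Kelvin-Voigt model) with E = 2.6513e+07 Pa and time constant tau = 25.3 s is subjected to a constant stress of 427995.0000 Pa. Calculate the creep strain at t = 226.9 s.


epsilon(t) = (sigma/E) * (1 - exp(-t/tau))
sigma/E = 427995.0000 / 2.6513e+07 = 0.0161
exp(-t/tau) = exp(-226.9 / 25.3) = 1.2737e-04
epsilon = 0.0161 * (1 - 1.2737e-04)
epsilon = 0.0161


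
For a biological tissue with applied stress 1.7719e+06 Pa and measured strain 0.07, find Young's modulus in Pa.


E = stress / strain
E = 1.7719e+06 / 0.07
E = 2.5313e+07


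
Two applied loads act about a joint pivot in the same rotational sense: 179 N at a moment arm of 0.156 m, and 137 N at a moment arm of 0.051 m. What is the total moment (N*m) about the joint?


M = F1 * d1 + F2 * d2
M = 179 * 0.156 + 137 * 0.051
M = 27.9240 + 6.9870
M = 34.9110


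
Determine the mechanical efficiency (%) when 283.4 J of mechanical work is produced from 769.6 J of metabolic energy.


eta = (W_mech / E_meta) * 100
eta = (283.4 / 769.6) * 100
ratio = 0.3682
eta = 36.8243


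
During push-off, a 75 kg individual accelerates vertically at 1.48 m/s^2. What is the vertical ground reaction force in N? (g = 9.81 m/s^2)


GRF = m * (g + a)
GRF = 75 * (9.81 + 1.48)
GRF = 75 * 11.2900
GRF = 846.7500


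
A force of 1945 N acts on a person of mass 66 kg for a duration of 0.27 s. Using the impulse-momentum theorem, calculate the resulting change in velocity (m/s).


J = F * dt = 1945 * 0.27 = 525.1500 N*s
delta_v = J / m
delta_v = 525.1500 / 66
delta_v = 7.9568


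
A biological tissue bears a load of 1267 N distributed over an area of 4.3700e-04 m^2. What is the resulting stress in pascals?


stress = F / A
stress = 1267 / 4.3700e-04
stress = 2.8993e+06


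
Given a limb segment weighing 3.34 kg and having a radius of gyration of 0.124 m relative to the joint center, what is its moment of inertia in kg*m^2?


I = m * k^2
I = 3.34 * 0.124^2
k^2 = 0.0154
I = 0.0514


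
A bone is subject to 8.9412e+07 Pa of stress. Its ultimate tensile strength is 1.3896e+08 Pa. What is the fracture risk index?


FRI = applied / ultimate
FRI = 8.9412e+07 / 1.3896e+08
FRI = 0.6434


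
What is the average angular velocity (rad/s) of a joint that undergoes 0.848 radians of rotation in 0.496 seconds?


omega = delta_theta / delta_t
omega = 0.848 / 0.496
omega = 1.7097


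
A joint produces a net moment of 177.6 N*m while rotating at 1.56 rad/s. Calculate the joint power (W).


P = M * omega
P = 177.6 * 1.56
P = 277.0560


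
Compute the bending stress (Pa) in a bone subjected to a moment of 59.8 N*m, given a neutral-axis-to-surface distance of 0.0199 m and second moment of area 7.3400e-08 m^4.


sigma = M * c / I
sigma = 59.8 * 0.0199 / 7.3400e-08
M * c = 1.1900
sigma = 1.6213e+07


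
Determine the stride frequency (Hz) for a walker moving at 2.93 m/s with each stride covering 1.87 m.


f = v / stride_length
f = 2.93 / 1.87
f = 1.5668


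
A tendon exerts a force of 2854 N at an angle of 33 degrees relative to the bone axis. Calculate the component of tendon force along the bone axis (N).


F_eff = F_tendon * cos(theta)
theta = 33 deg = 0.5760 rad
cos(theta) = 0.8387
F_eff = 2854 * 0.8387
F_eff = 2393.5658


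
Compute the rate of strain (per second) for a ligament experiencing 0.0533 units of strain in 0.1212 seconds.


strain_rate = delta_strain / delta_t
strain_rate = 0.0533 / 0.1212
strain_rate = 0.4398


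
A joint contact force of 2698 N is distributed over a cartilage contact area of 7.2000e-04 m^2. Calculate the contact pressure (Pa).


P = F / A
P = 2698 / 7.2000e-04
P = 3.7472e+06


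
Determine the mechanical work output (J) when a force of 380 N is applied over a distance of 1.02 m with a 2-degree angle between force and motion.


W = F * d * cos(theta)
theta = 2 deg = 0.0349 rad
cos(theta) = 0.9994
W = 380 * 1.02 * 0.9994
W = 387.3639


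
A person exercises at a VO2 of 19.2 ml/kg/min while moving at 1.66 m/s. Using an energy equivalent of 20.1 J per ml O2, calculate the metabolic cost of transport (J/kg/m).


Power per kg = VO2 * 20.1 / 60
Power per kg = 19.2 * 20.1 / 60 = 6.4320 W/kg
Cost = power_per_kg / speed
Cost = 6.4320 / 1.66
Cost = 3.8747


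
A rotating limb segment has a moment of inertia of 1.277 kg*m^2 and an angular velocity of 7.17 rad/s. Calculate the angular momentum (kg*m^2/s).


L = I * omega
L = 1.277 * 7.17
L = 9.1561


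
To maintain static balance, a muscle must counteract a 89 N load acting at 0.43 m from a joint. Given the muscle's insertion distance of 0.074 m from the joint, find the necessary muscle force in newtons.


F_muscle = W * d_load / d_muscle
F_muscle = 89 * 0.43 / 0.074
Numerator = 38.2700
F_muscle = 517.1622


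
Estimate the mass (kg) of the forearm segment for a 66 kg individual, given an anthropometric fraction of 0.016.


m_segment = body_mass * fraction
m_segment = 66 * 0.016
m_segment = 1.0560


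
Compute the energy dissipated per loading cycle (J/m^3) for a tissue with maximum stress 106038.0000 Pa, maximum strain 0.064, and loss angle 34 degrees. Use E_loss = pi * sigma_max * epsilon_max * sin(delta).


E_loss = pi * sigma_max * epsilon_max * sin(delta)
delta = 34 deg = 0.5934 rad
sin(delta) = 0.5592
E_loss = pi * 106038.0000 * 0.064 * 0.5592
E_loss = 11922.1073


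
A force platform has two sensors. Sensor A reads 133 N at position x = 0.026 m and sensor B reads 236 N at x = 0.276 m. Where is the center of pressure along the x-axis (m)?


COP_x = (F1*x1 + F2*x2) / (F1 + F2)
COP_x = (133*0.026 + 236*0.276) / (133 + 236)
Numerator = 68.5940
Denominator = 369
COP_x = 0.1859


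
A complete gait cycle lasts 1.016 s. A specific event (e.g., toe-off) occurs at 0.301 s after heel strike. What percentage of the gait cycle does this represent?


pct = (event_time / cycle_time) * 100
pct = (0.301 / 1.016) * 100
ratio = 0.2963
pct = 29.6260


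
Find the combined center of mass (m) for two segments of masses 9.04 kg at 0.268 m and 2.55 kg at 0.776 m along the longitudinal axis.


COM = (m1*x1 + m2*x2) / (m1 + m2)
COM = (9.04*0.268 + 2.55*0.776) / (9.04 + 2.55)
Numerator = 4.4015
Denominator = 11.5900
COM = 0.3798


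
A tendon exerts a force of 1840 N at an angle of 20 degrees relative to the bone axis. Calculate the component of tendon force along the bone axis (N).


F_eff = F_tendon * cos(theta)
theta = 20 deg = 0.3491 rad
cos(theta) = 0.9397
F_eff = 1840 * 0.9397
F_eff = 1729.0344


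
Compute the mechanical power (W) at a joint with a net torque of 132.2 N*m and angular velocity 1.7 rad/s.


P = M * omega
P = 132.2 * 1.7
P = 224.7400


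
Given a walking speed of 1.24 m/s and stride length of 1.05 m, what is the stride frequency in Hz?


f = v / stride_length
f = 1.24 / 1.05
f = 1.1810


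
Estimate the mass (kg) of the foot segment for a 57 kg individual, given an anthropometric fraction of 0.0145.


m_segment = body_mass * fraction
m_segment = 57 * 0.0145
m_segment = 0.8265


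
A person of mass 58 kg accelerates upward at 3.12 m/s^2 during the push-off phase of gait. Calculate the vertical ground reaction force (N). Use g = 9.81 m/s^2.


GRF = m * (g + a)
GRF = 58 * (9.81 + 3.12)
GRF = 58 * 12.9300
GRF = 749.9400


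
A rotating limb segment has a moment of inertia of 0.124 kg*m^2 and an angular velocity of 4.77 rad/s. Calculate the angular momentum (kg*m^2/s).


L = I * omega
L = 0.124 * 4.77
L = 0.5915


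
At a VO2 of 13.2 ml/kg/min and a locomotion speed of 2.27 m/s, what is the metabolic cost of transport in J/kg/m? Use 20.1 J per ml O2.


Power per kg = VO2 * 20.1 / 60
Power per kg = 13.2 * 20.1 / 60 = 4.4220 W/kg
Cost = power_per_kg / speed
Cost = 4.4220 / 2.27
Cost = 1.9480


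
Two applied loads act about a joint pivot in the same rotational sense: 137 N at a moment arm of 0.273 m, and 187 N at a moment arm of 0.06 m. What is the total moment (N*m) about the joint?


M = F1 * d1 + F2 * d2
M = 137 * 0.273 + 187 * 0.06
M = 37.4010 + 11.2200
M = 48.6210


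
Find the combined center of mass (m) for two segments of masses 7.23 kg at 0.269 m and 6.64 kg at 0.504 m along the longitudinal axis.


COM = (m1*x1 + m2*x2) / (m1 + m2)
COM = (7.23*0.269 + 6.64*0.504) / (7.23 + 6.64)
Numerator = 5.2914
Denominator = 13.8700
COM = 0.3815


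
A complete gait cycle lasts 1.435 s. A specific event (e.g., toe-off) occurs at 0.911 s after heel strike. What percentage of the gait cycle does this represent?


pct = (event_time / cycle_time) * 100
pct = (0.911 / 1.435) * 100
ratio = 0.6348
pct = 63.4843


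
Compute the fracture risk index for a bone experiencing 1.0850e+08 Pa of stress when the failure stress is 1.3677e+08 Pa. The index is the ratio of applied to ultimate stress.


FRI = applied / ultimate
FRI = 1.0850e+08 / 1.3677e+08
FRI = 0.7933


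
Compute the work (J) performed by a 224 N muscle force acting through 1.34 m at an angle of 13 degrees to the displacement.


W = F * d * cos(theta)
theta = 13 deg = 0.2269 rad
cos(theta) = 0.9744
W = 224 * 1.34 * 0.9744
W = 292.4669


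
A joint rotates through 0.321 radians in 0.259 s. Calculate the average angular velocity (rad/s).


omega = delta_theta / delta_t
omega = 0.321 / 0.259
omega = 1.2394


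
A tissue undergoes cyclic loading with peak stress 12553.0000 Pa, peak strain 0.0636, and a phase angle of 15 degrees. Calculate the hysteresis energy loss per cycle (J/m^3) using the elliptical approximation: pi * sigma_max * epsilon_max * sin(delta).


E_loss = pi * sigma_max * epsilon_max * sin(delta)
delta = 15 deg = 0.2618 rad
sin(delta) = 0.2588
E_loss = pi * 12553.0000 * 0.0636 * 0.2588
E_loss = 649.1585


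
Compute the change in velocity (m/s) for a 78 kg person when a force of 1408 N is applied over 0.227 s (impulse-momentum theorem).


J = F * dt = 1408 * 0.227 = 319.6160 N*s
delta_v = J / m
delta_v = 319.6160 / 78
delta_v = 4.0976


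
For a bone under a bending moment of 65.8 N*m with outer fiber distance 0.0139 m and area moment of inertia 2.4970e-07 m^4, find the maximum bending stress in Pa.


sigma = M * c / I
sigma = 65.8 * 0.0139 / 2.4970e-07
M * c = 0.9146
sigma = 3.6629e+06


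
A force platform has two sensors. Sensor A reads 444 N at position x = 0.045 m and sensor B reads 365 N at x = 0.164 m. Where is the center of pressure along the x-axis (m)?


COP_x = (F1*x1 + F2*x2) / (F1 + F2)
COP_x = (444*0.045 + 365*0.164) / (444 + 365)
Numerator = 79.8400
Denominator = 809
COP_x = 0.0987
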